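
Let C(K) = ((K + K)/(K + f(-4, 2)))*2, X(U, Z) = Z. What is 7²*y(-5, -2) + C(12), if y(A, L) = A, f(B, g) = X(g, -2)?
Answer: -1201/5 ≈ -240.20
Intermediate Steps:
f(B, g) = -2
C(K) = 4*K/(-2 + K) (C(K) = ((K + K)/(K - 2))*2 = ((2*K)/(-2 + K))*2 = (2*K/(-2 + K))*2 = 4*K/(-2 + K))
7²*y(-5, -2) + C(12) = 7²*(-5) + 4*12/(-2 + 12) = 49*(-5) + 4*12/10 = -245 + 4*12*(⅒) = -245 + 24/5 = -1201/5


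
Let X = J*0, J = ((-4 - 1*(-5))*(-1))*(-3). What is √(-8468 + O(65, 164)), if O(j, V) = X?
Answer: 2*I*√2117 ≈ 92.022*I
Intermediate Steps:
J = 3 (J = ((-4 + 5)*(-1))*(-3) = (1*(-1))*(-3) = -1*(-3) = 3)
X = 0 (X = 3*0 = 0)
O(j, V) = 0
√(-8468 + O(65, 164)) = √(-8468 + 0) = √(-8468) = 2*I*√2117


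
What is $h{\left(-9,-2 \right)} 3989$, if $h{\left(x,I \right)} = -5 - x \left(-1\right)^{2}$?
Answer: $15956$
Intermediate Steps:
$h{\left(x,I \right)} = -5 - x$ ($h{\left(x,I \right)} = -5 - x 1 = -5 - x$)
$h{\left(-9,-2 \right)} 3989 = \left(-5 - -9\right) 3989 = \left(-5 + 9\right) 3989 = 4 \cdot 3989 = 15956$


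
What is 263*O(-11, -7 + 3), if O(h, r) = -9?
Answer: -2367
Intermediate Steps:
263*O(-11, -7 + 3) = 263*(-9) = -2367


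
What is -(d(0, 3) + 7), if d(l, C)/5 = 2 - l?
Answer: -17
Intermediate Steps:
d(l, C) = 10 - 5*l (d(l, C) = 5*(2 - l) = 10 - 5*l)
-(d(0, 3) + 7) = -((10 - 5*0) + 7) = -((10 + 0) + 7) = -(10 + 7) = -1*17 = -17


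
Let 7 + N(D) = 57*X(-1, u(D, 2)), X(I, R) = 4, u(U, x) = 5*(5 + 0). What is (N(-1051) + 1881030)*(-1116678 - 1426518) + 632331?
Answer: -4784389385865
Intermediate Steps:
u(U, x) = 25 (u(U, x) = 5*5 = 25)
N(D) = 221 (N(D) = -7 + 57*4 = -7 + 228 = 221)
(N(-1051) + 1881030)*(-1116678 - 1426518) + 632331 = (221 + 1881030)*(-1116678 - 1426518) + 632331 = 1881251*(-2543196) + 632331 = -4784390018196 + 632331 = -4784389385865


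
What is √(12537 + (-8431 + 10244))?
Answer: 5*√574 ≈ 119.79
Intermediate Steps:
√(12537 + (-8431 + 10244)) = √(12537 + 1813) = √14350 = 5*√574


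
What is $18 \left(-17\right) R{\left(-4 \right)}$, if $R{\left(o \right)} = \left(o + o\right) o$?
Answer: $-9792$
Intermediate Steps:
$R{\left(o \right)} = 2 o^{2}$ ($R{\left(o \right)} = 2 o o = 2 o^{2}$)
$18 \left(-17\right) R{\left(-4 \right)} = 18 \left(-17\right) 2 \left(-4\right)^{2} = - 306 \cdot 2 \cdot 16 = \left(-306\right) 32 = -9792$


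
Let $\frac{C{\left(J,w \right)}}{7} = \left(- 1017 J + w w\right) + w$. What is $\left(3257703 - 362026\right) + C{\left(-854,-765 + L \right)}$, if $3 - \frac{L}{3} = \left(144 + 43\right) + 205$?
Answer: $35090147$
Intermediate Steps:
$L = -1167$ ($L = 9 - 3 \left(\left(144 + 43\right) + 205\right) = 9 - 3 \left(187 + 205\right) = 9 - 1176 = -1167$)
$C{\left(J,w \right)} = - 7119 J + 7 w + 7 w^{2}$ ($C{\left(J,w \right)} = 7 \left(\left(- 1017 J + w w\right) + w\right) = 7 \left(\left(- 1017 J + w^{2}\right) + w\right) = 7 \left(\left(w^{2} - 1017 J\right) + w\right) = 7 \left(w + w^{2} - 1017 J\right) = - 7119 J + 7 w + 7 w^{2}$)
$\left(3257703 - 362026\right) + C{\left(-854,-765 + L \right)} = \left(3257703 - 362026\right) + \left(\left(-7119\right) \left(-854\right) + 7 \left(-765 - 1167\right) + 7 \left(-765 - 1167\right)^{2}\right) = 2895677 + \left(6079626 + 7 \left(-1932\right) + 7 \left(-1932\right)^{2}\right) = 2895677 + \left(6079626 - 13524 + 7 \cdot 3732624\right) = 2895677 + \left(6079626 - 13524 + 26128368\right) = 2895677 + 32194470 = 35090147$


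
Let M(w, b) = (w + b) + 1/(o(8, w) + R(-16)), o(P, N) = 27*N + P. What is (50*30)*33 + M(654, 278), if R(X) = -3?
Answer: 890780417/17663 ≈ 50432.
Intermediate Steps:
o(P, N) = P + 27*N
M(w, b) = b + w + 1/(5 + 27*w) (M(w, b) = (w + b) + 1/((8 + 27*w) - 3) = (b + w) + 1/(5 + 27*w) = b + w + 1/(5 + 27*w))
(50*30)*33 + M(654, 278) = (50*30)*33 + (1 + 5*278 + 5*654 + 27*654² + 27*278*654)/(5 + 27*654) = 1500*33 + (1 + 1390 + 3270 + 27*427716 + 4908924)/(5 + 17658) = 49500 + (1 + 1390 + 3270 + 11548332 + 4908924)/17663 = 49500 + (1/17663)*16461917 = 49500 + 16461917/17663 = 890780417/17663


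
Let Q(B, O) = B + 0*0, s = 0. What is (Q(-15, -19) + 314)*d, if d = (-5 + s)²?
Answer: 7475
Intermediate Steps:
Q(B, O) = B (Q(B, O) = B + 0 = B)
d = 25 (d = (-5 + 0)² = (-5)² = 25)
(Q(-15, -19) + 314)*d = (-15 + 314)*25 = 299*25 = 7475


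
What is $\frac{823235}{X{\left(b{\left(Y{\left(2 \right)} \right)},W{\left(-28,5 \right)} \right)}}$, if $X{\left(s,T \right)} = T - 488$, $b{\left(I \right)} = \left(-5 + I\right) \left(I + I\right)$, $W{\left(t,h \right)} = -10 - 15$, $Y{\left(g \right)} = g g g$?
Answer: $- \frac{823235}{513} \approx -1604.7$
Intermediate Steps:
$Y{\left(g \right)} = g^{3}$ ($Y{\left(g \right)} = g^{2} g = g^{3}$)
$W{\left(t,h \right)} = -25$ ($W{\left(t,h \right)} = -10 - 15 = -25$)
$b{\left(I \right)} = 2 I \left(-5 + I\right)$ ($b{\left(I \right)} = \left(-5 + I\right) 2 I = 2 I \left(-5 + I\right)$)
$X{\left(s,T \right)} = -488 + T$
$\frac{823235}{X{\left(b{\left(Y{\left(2 \right)} \right)},W{\left(-28,5 \right)} \right)}} = \frac{823235}{-488 - 25} = \frac{823235}{-513} = 823235 \left(- \frac{1}{513}\right) = - \frac{823235}{513}$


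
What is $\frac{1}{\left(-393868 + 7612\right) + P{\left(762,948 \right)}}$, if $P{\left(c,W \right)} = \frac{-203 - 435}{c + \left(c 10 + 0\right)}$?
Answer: $- \frac{381}{147163565} \approx -2.589 \cdot 10^{-6}$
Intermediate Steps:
$P{\left(c,W \right)} = - \frac{58}{c}$ ($P{\left(c,W \right)} = - \frac{638}{c + \left(10 c + 0\right)} = - \frac{638}{c + 10 c} = - \frac{638}{11 c} = - 638 \frac{1}{11 c} = - \frac{58}{c}$)
$\frac{1}{\left(-393868 + 7612\right) + P{\left(762,948 \right)}} = \frac{1}{\left(-393868 + 7612\right) - \frac{58}{762}} = \frac{1}{-386256 - \frac{29}{381}} = \frac{1}{- \frac{147163565}{381}} = - \frac{381}{147163565}$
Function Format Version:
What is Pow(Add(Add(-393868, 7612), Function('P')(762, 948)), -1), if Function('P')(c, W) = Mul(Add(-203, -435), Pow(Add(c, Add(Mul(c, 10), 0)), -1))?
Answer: Rational(-381, 147163565) ≈ -2.5890e-6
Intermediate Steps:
Function('P')(c, W) = Mul(-58, Pow(c, -1)) (Function('P')(c, W) = Mul(-638, Pow(Add(c, Add(Mul(10, c), 0)), -1)) = Mul(-638, Pow(Add(c, Mul(10, c)), -1)) = Mul(-638, Pow(Mul(11, c), -1)) = Mul(-638, Mul(Rational(1, 11), Pow(c, -1))) = Mul(-58, Pow(c, -1)))
Pow(Add(Add(-393868, 7612), Function('P')(762, 948)), -1) = Pow(Add(Add(-393868, 7612), Mul(-58, Pow(762, -1))), -1) = Pow(Add(-386256, Mul(-58, Rational(1, 762))), -1) = Pow(Add(-386256, Rational(-29, 381)), -1) = Pow(Rational(-147163565, 381), -1) = Rational(-381, 147163565)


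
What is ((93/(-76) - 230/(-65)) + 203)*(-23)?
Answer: -4665573/988 ≈ -4722.2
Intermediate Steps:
((93/(-76) - 230/(-65)) + 203)*(-23) = ((93*(-1/76) - 230*(-1/65)) + 203)*(-23) = ((-93/76 + 46/13) + 203)*(-23) = (2287/988 + 203)*(-23) = (202851/988)*(-23) = -4665573/988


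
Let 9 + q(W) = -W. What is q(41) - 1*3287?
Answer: -3337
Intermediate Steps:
q(W) = -9 - W
q(41) - 1*3287 = (-9 - 1*41) - 1*3287 = (-9 - 41) - 3287 = -50 - 3287 = -3337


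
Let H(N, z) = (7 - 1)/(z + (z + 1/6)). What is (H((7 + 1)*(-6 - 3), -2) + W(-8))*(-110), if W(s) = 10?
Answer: -21340/23 ≈ -927.83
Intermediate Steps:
H(N, z) = 6/(1/6 + 2*z) (H(N, z) = 6/(z + (z + 1/6)) = 6/(z + (1/6 + z)) = 6/(1/6 + 2*z))
(H((7 + 1)*(-6 - 3), -2) + W(-8))*(-110) = (36/(1 + 12*(-2)) + 10)*(-110) = (36/(1 - 24) + 10)*(-110) = (36/(-23) + 10)*(-110) = (36*(-1/23) + 10)*(-110) = (-36/23 + 10)*(-110) = (194/23)*(-110) = -21340/23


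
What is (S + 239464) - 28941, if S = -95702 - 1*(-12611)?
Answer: 127432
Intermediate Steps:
S = -83091 (S = -95702 + 12611 = -83091)
(S + 239464) - 28941 = (-83091 + 239464) - 28941 = 156373 - 28941 = 127432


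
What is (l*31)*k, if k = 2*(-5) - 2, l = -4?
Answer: 1488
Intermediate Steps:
k = -12 (k = -10 - 2 = -12)
(l*31)*k = -4*31*(-12) = -124*(-12) = 1488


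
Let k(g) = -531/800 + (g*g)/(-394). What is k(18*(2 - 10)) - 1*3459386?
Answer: -545207632607/157600 ≈ -3.4594e+6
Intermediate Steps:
k(g) = -531/800 - g²/394 (k(g) = -531*1/800 + g²*(-1/394) = -531/800 - g²/394)
k(18*(2 - 10)) - 1*3459386 = (-531/800 - 324*(2 - 10)²/394) - 1*3459386 = (-531/800 - (18*(-8))²/394) - 3459386 = (-531/800 - 1/394*(-144)²) - 3459386 = (-531/800 - 1/394*20736) - 3459386 = (-531/800 - 10368/197) - 3459386 = -8399007/157600 - 3459386 = -545207632607/157600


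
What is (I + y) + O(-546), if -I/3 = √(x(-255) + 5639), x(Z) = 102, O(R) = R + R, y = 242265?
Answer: 241173 - 3*√5741 ≈ 2.4095e+5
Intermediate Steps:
O(R) = 2*R
I = -3*√5741 (I = -3*√(102 + 5639) = -3*√5741 ≈ -227.31)
(I + y) + O(-546) = (-3*√5741 + 242265) + 2*(-546) = (242265 - 3*√5741) - 1092 = 241173 - 3*√5741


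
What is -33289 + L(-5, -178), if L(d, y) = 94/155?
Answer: -5159701/155 ≈ -33288.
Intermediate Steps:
L(d, y) = 94/155 (L(d, y) = 94*(1/155) = 94/155)
-33289 + L(-5, -178) = -33289 + 94/155 = -5159701/155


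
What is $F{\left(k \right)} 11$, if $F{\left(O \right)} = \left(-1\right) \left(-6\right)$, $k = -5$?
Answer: $66$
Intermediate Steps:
$F{\left(O \right)} = 6$
$F{\left(k \right)} 11 = 6 \cdot 11 = 66$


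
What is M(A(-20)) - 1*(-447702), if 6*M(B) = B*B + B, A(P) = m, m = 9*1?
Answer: 447717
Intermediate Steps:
m = 9
A(P) = 9
M(B) = B/6 + B²/6 (M(B) = (B*B + B)/6 = (B² + B)/6 = (B + B²)/6 = B/6 + B²/6)
M(A(-20)) - 1*(-447702) = (⅙)*9*(1 + 9) - 1*(-447702) = (⅙)*9*10 + 447702 = 15 + 447702 = 447717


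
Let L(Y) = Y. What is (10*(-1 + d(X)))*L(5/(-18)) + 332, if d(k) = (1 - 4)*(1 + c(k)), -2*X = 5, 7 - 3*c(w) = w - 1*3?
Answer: 2267/6 ≈ 377.83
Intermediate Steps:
c(w) = 10/3 - w/3 (c(w) = 7/3 - (w - 1*3)/3 = 7/3 - (w - 3)/3 = 7/3 - (-3 + w)/3 = 7/3 + (1 - w/3) = 10/3 - w/3)
X = -5/2 (X = -½*5 = -5/2 ≈ -2.5000)
d(k) = -13 + k (d(k) = (1 - 4)*(1 + (10/3 - k/3)) = -3*(13/3 - k/3) = -13 + k)
(10*(-1 + d(X)))*L(5/(-18)) + 332 = (10*(-1 + (-13 - 5/2)))*(5/(-18)) + 332 = (10*(-1 - 31/2))*(5*(-1/18)) + 332 = (10*(-33/2))*(-5/18) + 332 = -165*(-5/18) + 332 = 275/6 + 332 = 2267/6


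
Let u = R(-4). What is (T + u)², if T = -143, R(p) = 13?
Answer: 16900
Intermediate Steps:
u = 13
(T + u)² = (-143 + 13)² = (-130)² = 16900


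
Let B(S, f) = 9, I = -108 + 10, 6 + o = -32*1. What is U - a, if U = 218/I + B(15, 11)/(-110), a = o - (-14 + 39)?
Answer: 327139/5390 ≈ 60.694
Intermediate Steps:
o = -38 (o = -6 - 32*1 = -6 - 32 = -38)
I = -98
a = -63 (a = -38 - (-14 + 39) = -38 - 1*25 = -38 - 25 = -63)
U = -12431/5390 (U = 218/(-98) + 9/(-110) = 218*(-1/98) + 9*(-1/110) = -109/49 - 9/110 = -12431/5390 ≈ -2.3063)
U - a = -12431/5390 - 1*(-63) = -12431/5390 + 63 = 327139/5390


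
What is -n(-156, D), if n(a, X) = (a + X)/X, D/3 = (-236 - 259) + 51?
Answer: -124/111 ≈ -1.1171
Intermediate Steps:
D = -1332 (D = 3*((-236 - 259) + 51) = 3*(-495 + 51) = 3*(-444) = -1332)
n(a, X) = (X + a)/X
-n(-156, D) = -(-1332 - 156)/(-1332) = -(-1)*(-1488)/1332 = -1*124/111 = -124/111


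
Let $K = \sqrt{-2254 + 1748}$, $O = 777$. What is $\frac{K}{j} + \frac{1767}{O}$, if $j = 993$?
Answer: $\frac{589}{259} + \frac{i \sqrt{506}}{993} \approx 2.2741 + 0.022653 i$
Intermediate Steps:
$K = i \sqrt{506}$ ($K = \sqrt{-506} = i \sqrt{506} \approx 22.494 i$)
$\frac{K}{j} + \frac{1767}{O} = \frac{i \sqrt{506}}{993} + \frac{1767}{777} = i \sqrt{506} \cdot \frac{1}{993} + 1767 \cdot \frac{1}{777} = \frac{i \sqrt{506}}{993} + \frac{589}{259} = \frac{589}{259} + \frac{i \sqrt{506}}{993}$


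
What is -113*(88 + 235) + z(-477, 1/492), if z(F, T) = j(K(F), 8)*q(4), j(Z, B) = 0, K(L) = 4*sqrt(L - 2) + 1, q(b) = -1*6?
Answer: -36499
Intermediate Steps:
q(b) = -6
K(L) = 1 + 4*sqrt(-2 + L) (K(L) = 4*sqrt(-2 + L) + 1 = 1 + 4*sqrt(-2 + L))
z(F, T) = 0 (z(F, T) = 0*(-6) = 0)
-113*(88 + 235) + z(-477, 1/492) = -113*(88 + 235) + 0 = -113*323 + 0 = -36499 + 0 = -36499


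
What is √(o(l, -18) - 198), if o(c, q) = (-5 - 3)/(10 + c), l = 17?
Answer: I*√16062/9 ≈ 14.082*I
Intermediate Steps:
o(c, q) = -8/(10 + c)
√(o(l, -18) - 198) = √(-8/(10 + 17) - 198) = √(-8/27 - 198) = √(-5354/27) = I*√16062/9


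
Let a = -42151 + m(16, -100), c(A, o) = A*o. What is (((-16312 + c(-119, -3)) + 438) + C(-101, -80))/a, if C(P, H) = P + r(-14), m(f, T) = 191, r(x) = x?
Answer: 1954/5245 ≈ 0.37255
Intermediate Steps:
C(P, H) = -14 + P (C(P, H) = P - 14 = -14 + P)
a = -41960 (a = -42151 + 191 = -41960)
(((-16312 + c(-119, -3)) + 438) + C(-101, -80))/a = (((-16312 - 119*(-3)) + 438) + (-14 - 101))/(-41960) = (((-16312 + 357) + 438) - 115)*(-1/41960) = ((-15955 + 438) - 115)*(-1/41960) = (-15517 - 115)*(-1/41960) = -15632*(-1/41960) = 1954/5245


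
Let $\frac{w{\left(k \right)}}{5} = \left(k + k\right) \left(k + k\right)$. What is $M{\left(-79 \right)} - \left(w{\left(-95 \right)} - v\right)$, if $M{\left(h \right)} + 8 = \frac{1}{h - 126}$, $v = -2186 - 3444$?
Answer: $- \frac{38158291}{205} \approx -1.8614 \cdot 10^{5}$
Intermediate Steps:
$w{\left(k \right)} = 20 k^{2}$ ($w{\left(k \right)} = 5 \left(k + k\right) \left(k + k\right) = 5 \cdot 2 k 2 k = 5 \cdot 4 k^{2} = 20 k^{2}$)
$v = -5630$ ($v = -2186 - 3444 = -5630$)
$M{\left(h \right)} = -8 + \frac{1}{-126 + h}$ ($M{\left(h \right)} = -8 + \frac{1}{h - 126} = -8 + \frac{1}{-126 + h}$)
$M{\left(-79 \right)} - \left(w{\left(-95 \right)} - v\right) = \frac{1009 - -632}{-126 - 79} - \left(20 \left(-95\right)^{2} - -5630\right) = \frac{1009 + 632}{-205} - \left(20 \cdot 9025 + 5630\right) = \left(- \frac{1}{205}\right) 1641 - \left(180500 + 5630\right) = - \frac{1641}{205} - 186130 = - \frac{38158291}{205}$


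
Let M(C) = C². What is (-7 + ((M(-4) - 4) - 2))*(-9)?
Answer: -27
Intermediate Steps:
(-7 + ((M(-4) - 4) - 2))*(-9) = (-7 + (((-4)² - 4) - 2))*(-9) = (-7 + ((16 - 4) - 2))*(-9) = (-7 + (12 - 2))*(-9) = (-7 + 10)*(-9) = 3*(-9) = -27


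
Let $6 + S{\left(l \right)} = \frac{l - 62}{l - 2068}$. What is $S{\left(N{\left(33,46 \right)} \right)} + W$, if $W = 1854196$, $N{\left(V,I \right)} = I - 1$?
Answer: $\frac{220648611}{119} \approx 1.8542 \cdot 10^{6}$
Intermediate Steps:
$N{\left(V,I \right)} = -1 + I$ ($N{\left(V,I \right)} = I - 1 = -1 + I$)
$S{\left(l \right)} = -6 + \frac{-62 + l}{-2068 + l}$ ($S{\left(l \right)} = -6 + \frac{l - 62}{l - 2068} = -6 + \frac{-62 + l}{-2068 + l}$)
$S{\left(N{\left(33,46 \right)} \right)} + W = \frac{12346 - 5 \left(-1 + 46\right)}{-2068 + \left(-1 + 46\right)} + 1854196 = \frac{12346 - 225}{-2068 + 45} + 1854196 = \frac{12346 - 225}{-2023} + 1854196 = \left(- \frac{1}{2023}\right) 12121 + 1854196 = - \frac{713}{119} + 1854196 = \frac{220648611}{119}$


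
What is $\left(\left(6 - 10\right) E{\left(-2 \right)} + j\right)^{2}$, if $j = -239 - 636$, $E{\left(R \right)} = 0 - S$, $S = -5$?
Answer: $801025$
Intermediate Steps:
$E{\left(R \right)} = 5$ ($E{\left(R \right)} = 0 - -5 = 0 + 5 = 5$)
$j = -875$
$\left(\left(6 - 10\right) E{\left(-2 \right)} + j\right)^{2} = \left(\left(6 - 10\right) 5 - 875\right)^{2} = \left(\left(-4\right) 5 - 875\right)^{2} = \left(-20 - 875\right)^{2} = \left(-895\right)^{2} = 801025$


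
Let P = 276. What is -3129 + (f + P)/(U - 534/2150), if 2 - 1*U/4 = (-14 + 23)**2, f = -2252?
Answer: -55875397/17893 ≈ -3122.8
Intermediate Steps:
U = -316 (U = 8 - 4*(-14 + 23)**2 = 8 - 4*9**2 = 8 - 4*81 = 8 - 324 = -316)
-3129 + (f + P)/(U - 534/2150) = -3129 + (-2252 + 276)/(-316 - 534/2150) = -3129 - 1976/(-316 - 534*1/2150) = -3129 - 1976/(-316 - 267/1075) = -3129 - 1976/(-339967/1075) = -3129 - 1976*(-1075/339967) = -3129 + 111800/17893 = -55875397/17893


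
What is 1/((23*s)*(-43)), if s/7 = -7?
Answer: 1/48461 ≈ 2.0635e-5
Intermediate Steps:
s = -49 (s = 7*(-7) = -49)
1/((23*s)*(-43)) = 1/((23*(-49))*(-43)) = 1/(-1127*(-43)) = 1/48461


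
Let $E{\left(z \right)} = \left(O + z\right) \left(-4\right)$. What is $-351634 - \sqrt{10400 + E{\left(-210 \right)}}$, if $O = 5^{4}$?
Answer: $-351634 - 2 \sqrt{2185} \approx -3.5173 \cdot 10^{5}$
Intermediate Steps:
$O = 625$
$E{\left(z \right)} = -2500 - 4 z$ ($E{\left(z \right)} = \left(625 + z\right) \left(-4\right) = -2500 - 4 z$)
$-351634 - \sqrt{10400 + E{\left(-210 \right)}} = -351634 - \sqrt{10400 - 1660} = -351634 - \sqrt{8740} = -351634 - 2 \sqrt{2185}$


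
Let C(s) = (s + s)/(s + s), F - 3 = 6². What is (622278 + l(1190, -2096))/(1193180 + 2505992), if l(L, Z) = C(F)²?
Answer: 622279/3699172 ≈ 0.16822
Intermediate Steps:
F = 39 (F = 3 + 6² = 3 + 36 = 39)
C(s) = 1 (C(s) = (2*s)/((2*s)) = (2*s)*(1/(2*s)) = 1)
l(L, Z) = 1 (l(L, Z) = 1² = 1)
(622278 + l(1190, -2096))/(1193180 + 2505992) = (622278 + 1)/(1193180 + 2505992) = 622279/3699172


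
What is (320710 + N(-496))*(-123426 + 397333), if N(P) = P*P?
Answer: 155230218482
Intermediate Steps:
N(P) = P²
(320710 + N(-496))*(-123426 + 397333) = (320710 + (-496)²)*(-123426 + 397333) = (320710 + 246016)*273907 = 566726*273907 = 155230218482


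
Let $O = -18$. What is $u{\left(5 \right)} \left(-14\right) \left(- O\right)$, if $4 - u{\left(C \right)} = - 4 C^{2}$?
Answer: $-26208$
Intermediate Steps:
$u{\left(C \right)} = 4 + 4 C^{2}$ ($u{\left(C \right)} = 4 - - 4 C^{2} = 4 + 4 C^{2}$)
$u{\left(5 \right)} \left(-14\right) \left(- O\right) = \left(4 + 4 \cdot 5^{2}\right) \left(-14\right) \left(\left(-1\right) \left(-18\right)\right) = \left(4 + 4 \cdot 25\right) \left(-14\right) 18 = \left(4 + 100\right) \left(-14\right) 18 = 104 \left(-14\right) 18 = \left(-1456\right) 18 = -26208$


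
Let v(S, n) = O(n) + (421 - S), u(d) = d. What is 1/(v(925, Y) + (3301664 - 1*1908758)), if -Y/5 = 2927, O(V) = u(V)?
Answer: 1/1377767 ≈ 7.2581e-7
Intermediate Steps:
O(V) = V
Y = -14635 (Y = -5*2927 = -14635)
v(S, n) = 421 + n - S (v(S, n) = n + (421 - S) = 421 + n - S)
1/(v(925, Y) + (3301664 - 1*1908758)) = 1/((421 - 14635 - 1*925) + (3301664 - 1*1908758)) = 1/((421 - 14635 - 925) + (3301664 - 1908758)) = 1/(-15139 + 1392906) = 1/1377767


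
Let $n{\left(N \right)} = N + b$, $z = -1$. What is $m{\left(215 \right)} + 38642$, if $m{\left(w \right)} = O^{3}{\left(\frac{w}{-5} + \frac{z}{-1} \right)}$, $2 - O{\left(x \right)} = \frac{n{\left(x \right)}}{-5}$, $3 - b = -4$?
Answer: $38517$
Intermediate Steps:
$b = 7$ ($b = 3 - -4 = 3 + 4 = 7$)
$n{\left(N \right)} = 7 + N$ ($n{\left(N \right)} = N + 7 = 7 + N$)
$O{\left(x \right)} = \frac{17}{5} + \frac{x}{5}$ ($O{\left(x \right)} = 2 - \frac{7 + x}{-5} = 2 - \left(7 + x\right) \left(- \frac{1}{5}\right) = 2 - \left(- \frac{7}{5} - \frac{x}{5}\right) = 2 + \left(\frac{7}{5} + \frac{x}{5}\right) = \frac{17}{5} + \frac{x}{5}$)
$m{\left(w \right)} = \left(\frac{18}{5} - \frac{w}{25}\right)^{3}$ ($m{\left(w \right)} = \left(\frac{17}{5} + \frac{\frac{w}{-5} - \frac{1}{-1}}{5}\right)^{3} = \left(\frac{17}{5} + \frac{w \left(- \frac{1}{5}\right) - -1}{5}\right)^{3} = \left(\frac{17}{5} + \frac{- \frac{w}{5} + 1}{5}\right)^{3} = \left(\frac{17}{5} + \frac{1 - \frac{w}{5}}{5}\right)^{3} = \left(\frac{17}{5} - \left(- \frac{1}{5} + \frac{w}{25}\right)\right)^{3} = \left(\frac{18}{5} - \frac{w}{25}\right)^{3}$)
$m{\left(215 \right)} + 38642 = - \frac{\left(-90 + 215\right)^{3}}{15625} + 38642 = - \frac{125^{3}}{15625} + 38642 = \left(- \frac{1}{15625}\right) 1953125 + 38642 = -125 + 38642 = 38517$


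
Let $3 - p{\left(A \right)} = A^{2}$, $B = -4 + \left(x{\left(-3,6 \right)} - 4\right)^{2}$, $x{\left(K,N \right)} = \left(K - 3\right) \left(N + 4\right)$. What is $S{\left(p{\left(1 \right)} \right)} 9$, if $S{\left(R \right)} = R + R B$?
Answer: $73674$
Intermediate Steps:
$x{\left(K,N \right)} = \left(-3 + K\right) \left(4 + N\right)$
$B = 4092$ ($B = -4 + \left(\left(-12 - 18 + 4 \left(-3\right) - 18\right) - 4\right)^{2} = -4 + \left(\left(-12 - 18 - 12 - 18\right) - 4\right)^{2} = -4 + \left(-60 - 4\right)^{2} = -4 + \left(-64\right)^{2} = -4 + 4096 = 4092$)
$p{\left(A \right)} = 3 - A^{2}$
$S{\left(R \right)} = 4093 R$ ($S{\left(R \right)} = R + R 4092 = R + 4092 R = 4093 R$)
$S{\left(p{\left(1 \right)} \right)} 9 = 4093 \left(3 - 1^{2}\right) 9 = 4093 \left(3 - 1\right) 9 = 4093 \cdot 2 \cdot 9 = 8186 \cdot 9 = 73674$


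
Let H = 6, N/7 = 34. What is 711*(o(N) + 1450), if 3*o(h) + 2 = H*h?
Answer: 1368912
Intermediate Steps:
N = 238 (N = 7*34 = 238)
o(h) = -2/3 + 2*h (o(h) = -2/3 + (6*h)/3 = -2/3 + 2*h)
711*(o(N) + 1450) = 711*((-2/3 + 2*238) + 1450) = 711*((-2/3 + 476) + 1450) = 711*(1426/3 + 1450) = 711*(5776/3) = 1368912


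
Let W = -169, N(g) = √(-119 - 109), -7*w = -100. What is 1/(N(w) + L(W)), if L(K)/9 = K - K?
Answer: -I*√57/114 ≈ -0.066227*I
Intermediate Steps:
w = 100/7 (w = -⅐*(-100) = 100/7 ≈ 14.286)
N(g) = 2*I*√57 (N(g) = √(-228) = 2*I*√57)
L(K) = 0 (L(K) = 9*(K - K) = 9*0 = 0)
1/(N(w) + L(W)) = 1/(2*I*√57 + 0) = 1/(2*I*√57) = -I*√57/114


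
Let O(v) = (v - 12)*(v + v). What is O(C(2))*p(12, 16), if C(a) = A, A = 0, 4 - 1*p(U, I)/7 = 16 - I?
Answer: 0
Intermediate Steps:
p(U, I) = -84 + 7*I (p(U, I) = 28 - 7*(16 - I) = 28 + (-112 + 7*I) = -84 + 7*I)
C(a) = 0
O(v) = 2*v*(-12 + v) (O(v) = (-12 + v)*(2*v) = 2*v*(-12 + v))
O(C(2))*p(12, 16) = (2*0*(-12 + 0))*(-84 + 7*16) = (2*0*(-12))*(-84 + 112) = 0*28 = 0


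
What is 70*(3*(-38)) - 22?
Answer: -8002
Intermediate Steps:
70*(3*(-38)) - 22 = 70*(-114) - 22 = -7980 - 22 = -8002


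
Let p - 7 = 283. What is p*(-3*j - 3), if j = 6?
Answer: -6090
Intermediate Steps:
p = 290 (p = 7 + 283 = 290)
p*(-3*j - 3) = 290*(-3*6 - 3) = 290*(-18 - 3) = 290*(-21) = -6090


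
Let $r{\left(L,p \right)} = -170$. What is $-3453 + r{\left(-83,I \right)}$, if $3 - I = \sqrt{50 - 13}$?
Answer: $-3623$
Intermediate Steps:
$I = 3 - \sqrt{37}$ ($I = 3 - \sqrt{50 - 13} = 3 - \sqrt{37} \approx -3.0828$)
$-3453 + r{\left(-83,I \right)} = -3453 - 170 = -3623$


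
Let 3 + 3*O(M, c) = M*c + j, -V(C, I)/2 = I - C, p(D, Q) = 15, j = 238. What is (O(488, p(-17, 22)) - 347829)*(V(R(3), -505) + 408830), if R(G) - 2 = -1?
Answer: -141522814248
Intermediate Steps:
R(G) = 1 (R(G) = 2 - 1 = 1)
V(C, I) = -2*I + 2*C (V(C, I) = -2*(I - C) = -2*I + 2*C)
O(M, c) = 235/3 + M*c/3 (O(M, c) = -1 + (M*c + 238)/3 = -1 + (238 + M*c)/3 = -1 + (238/3 + M*c/3) = 235/3 + M*c/3)
(O(488, p(-17, 22)) - 347829)*(V(R(3), -505) + 408830) = ((235/3 + (⅓)*488*15) - 347829)*((-2*(-505) + 2*1) + 408830) = ((235/3 + 2440) - 347829)*((1010 + 2) + 408830) = (7555/3 - 347829)*(1012 + 408830) = -1035932/3*409842 = -141522814248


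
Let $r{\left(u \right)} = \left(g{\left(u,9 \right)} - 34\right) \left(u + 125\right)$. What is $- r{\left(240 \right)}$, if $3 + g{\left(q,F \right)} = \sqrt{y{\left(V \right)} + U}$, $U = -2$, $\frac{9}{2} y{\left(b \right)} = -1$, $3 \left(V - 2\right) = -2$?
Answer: $13505 - \frac{730 i \sqrt{5}}{3} \approx 13505.0 - 544.11 i$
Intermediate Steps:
$V = \frac{4}{3}$ ($V = 2 + \frac{1}{3} \left(-2\right) = 2 - \frac{2}{3} = \frac{4}{3} \approx 1.3333$)
$y{\left(b \right)} = - \frac{2}{9}$ ($y{\left(b \right)} = \frac{2}{9} \left(-1\right) = - \frac{2}{9}$)
$g{\left(q,F \right)} = -3 + \frac{2 i \sqrt{5}}{3}$ ($g{\left(q,F \right)} = -3 + \sqrt{- \frac{2}{9} - 2} = -3 + \sqrt{- \frac{20}{9}} = -3 + \frac{2 i \sqrt{5}}{3}$)
$r{\left(u \right)} = \left(-37 + \frac{2 i \sqrt{5}}{3}\right) \left(125 + u\right)$ ($r{\left(u \right)} = \left(\left(-3 + \frac{2 i \sqrt{5}}{3}\right) - 34\right) \left(u + 125\right) = \left(-37 + \frac{2 i \sqrt{5}}{3}\right) \left(125 + u\right)$)
$- r{\left(240 \right)} = - (-4625 - 8880 + \frac{250 i \sqrt{5}}{3} + \frac{2}{3} i 240 \sqrt{5}) = - (-4625 - 8880 + \frac{250 i \sqrt{5}}{3} + 160 i \sqrt{5}) = - (-13505 + \frac{730 i \sqrt{5}}{3}) = 13505 - \frac{730 i \sqrt{5}}{3}$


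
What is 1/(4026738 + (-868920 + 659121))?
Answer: 1/3816939 ≈ 2.6199e-7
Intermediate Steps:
1/(4026738 + (-868920 + 659121)) = 1/(4026738 - 209799) = 1/3816939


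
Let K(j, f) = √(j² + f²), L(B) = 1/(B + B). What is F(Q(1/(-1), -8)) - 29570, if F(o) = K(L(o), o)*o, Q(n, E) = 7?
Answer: -29570 + √9605/2 ≈ -29521.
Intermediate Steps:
L(B) = 1/(2*B)
K(j, f) = √(f² + j²)
F(o) = o*√(o² + 1/(4*o²)) (F(o) = √(o² + (1/(2*o))²)*o = √(o² + 1/(4*o²))*o = o*√(o² + 1/(4*o²)))
F(Q(1/(-1), -8)) - 29570 = (½)*7*√((1 + 4*7⁴)/7²) - 29570 = (½)*7*√((1 + 4*2401)/49) - 29570 = (½)*7*√((1 + 9604)/49) - 29570 = (½)*7*√((1/49)*9605) - 29570 = (½)*7*√(9605/49) - 29570 = (½)*7*(√9605/7) - 29570 = √9605/2 - 29570 = -29570 + √9605/2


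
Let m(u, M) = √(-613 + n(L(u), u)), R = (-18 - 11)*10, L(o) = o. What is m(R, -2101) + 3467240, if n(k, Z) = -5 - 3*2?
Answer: 3467240 + 4*I*√39 ≈ 3.4672e+6 + 24.98*I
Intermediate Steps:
R = -290 (R = -29*10 = -290)
n(k, Z) = -11 (n(k, Z) = -5 - 6 = -11)
m(u, M) = 4*I*√39 (m(u, M) = √(-613 - 11) = √(-624) = 4*I*√39)
m(R, -2101) + 3467240 = 4*I*√39 + 3467240 = 3467240 + 4*I*√39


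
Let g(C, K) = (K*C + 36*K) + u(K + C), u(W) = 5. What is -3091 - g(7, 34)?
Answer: -4558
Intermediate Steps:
g(C, K) = 5 + 36*K + C*K (g(C, K) = (K*C + 36*K) + 5 = (C*K + 36*K) + 5 = (36*K + C*K) + 5 = 5 + 36*K + C*K)
-3091 - g(7, 34) = -3091 - (5 + 36*34 + 7*34) = -3091 - (5 + 1224 + 238) = -3091 - 1*1467 = -3091 - 1467 = -4558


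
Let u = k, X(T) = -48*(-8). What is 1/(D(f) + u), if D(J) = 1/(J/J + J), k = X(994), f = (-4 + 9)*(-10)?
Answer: 49/18815 ≈ 0.0026043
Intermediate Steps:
f = -50 (f = 5*(-10) = -50)
X(T) = 384
k = 384
u = 384
D(J) = 1/(1 + J)
1/(D(f) + u) = 1/(1/(1 - 50) + 384) = 1/(1/(-49) + 384) = 1/(-1/49 + 384) = 1/(18815/49) = 49/18815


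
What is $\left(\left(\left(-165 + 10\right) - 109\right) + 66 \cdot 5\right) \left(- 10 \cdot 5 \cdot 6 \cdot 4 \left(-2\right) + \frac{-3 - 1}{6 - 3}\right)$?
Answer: $158312$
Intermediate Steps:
$\left(\left(\left(-165 + 10\right) - 109\right) + 66 \cdot 5\right) \left(- 10 \cdot 5 \cdot 6 \cdot 4 \left(-2\right) + \frac{-3 - 1}{6 - 3}\right) = \left(\left(-155 - 109\right) + 330\right) \left(- 10 \cdot 30 \left(-8\right) - \frac{4}{3}\right) = \left(-264 + 330\right) \left(\left(-10\right) \left(-240\right) - \frac{4}{3}\right) = 66 \left(2400 - \frac{4}{3}\right) = 66 \cdot \frac{7196}{3} = 158312$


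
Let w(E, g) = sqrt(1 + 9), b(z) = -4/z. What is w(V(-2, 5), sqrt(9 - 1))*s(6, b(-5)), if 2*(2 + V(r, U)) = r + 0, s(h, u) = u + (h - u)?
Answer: 6*sqrt(10) ≈ 18.974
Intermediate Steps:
s(h, u) = h
V(r, U) = -2 + r/2 (V(r, U) = -2 + (r + 0)/2 = -2 + r/2)
w(E, g) = sqrt(10)
w(V(-2, 5), sqrt(9 - 1))*s(6, b(-5)) = sqrt(10)*6 = 6*sqrt(10)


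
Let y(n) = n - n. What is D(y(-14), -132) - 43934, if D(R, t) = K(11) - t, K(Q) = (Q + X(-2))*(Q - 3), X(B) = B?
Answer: -43730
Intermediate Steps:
y(n) = 0
K(Q) = (-3 + Q)*(-2 + Q) (K(Q) = (Q - 2)*(Q - 3) = (-2 + Q)*(-3 + Q) = (-3 + Q)*(-2 + Q))
D(R, t) = 72 - t (D(R, t) = (6 + 11**2 - 5*11) - t = (6 + 121 - 55) - t = 72 - t)
D(y(-14), -132) - 43934 = (72 - 1*(-132)) - 43934 = (72 + 132) - 43934 = 204 - 43934 = -43730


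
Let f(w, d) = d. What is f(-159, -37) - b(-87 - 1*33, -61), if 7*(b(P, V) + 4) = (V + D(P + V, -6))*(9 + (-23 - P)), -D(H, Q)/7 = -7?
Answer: 1041/7 ≈ 148.71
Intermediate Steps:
D(H, Q) = 49 (D(H, Q) = -7*(-7) = 49)
b(P, V) = -4 + (-14 - P)*(49 + V)/7 (b(P, V) = -4 + ((V + 49)*(9 + (-23 - P)))/7 = -4 + ((49 + V)*(-14 - P))/7 = -4 + ((-14 - P)*(49 + V))/7 = -4 + (-14 - P)*(49 + V)/7)
f(-159, -37) - b(-87 - 1*33, -61) = -37 - (-102 - 7*(-87 - 1*33) - 2*(-61) - ⅐*(-87 - 1*33)*(-61)) = -37 - (-102 - 7*(-87 - 33) + 122 - ⅐*(-87 - 33)*(-61)) = -37 - (-102 - 7*(-120) + 122 - ⅐*(-120)*(-61)) = -37 - (-102 + 840 + 122 - 7320/7) = -37 - 1*(-1300/7) = -37 + 1300/7 = 1041/7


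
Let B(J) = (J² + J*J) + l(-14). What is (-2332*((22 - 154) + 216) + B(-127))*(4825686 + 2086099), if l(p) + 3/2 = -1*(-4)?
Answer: -2261916200175/2 ≈ -1.1310e+12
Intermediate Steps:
l(p) = 5/2 (l(p) = -3/2 - 1*(-4) = -3/2 + 4 = 5/2)
B(J) = 5/2 + 2*J² (B(J) = (J² + J*J) + 5/2 = (J² + J²) + 5/2 = 2*J² + 5/2 = 5/2 + 2*J²)
(-2332*((22 - 154) + 216) + B(-127))*(4825686 + 2086099) = (-2332*((22 - 154) + 216) + (5/2 + 2*(-127)²))*(4825686 + 2086099) = (-2332*(-132 + 216) + (5/2 + 2*16129))*6911785 = (-2332*84 + (5/2 + 32258))*6911785 = (-195888 + 64521/2)*6911785 = -327255/2*6911785 = -2261916200175/2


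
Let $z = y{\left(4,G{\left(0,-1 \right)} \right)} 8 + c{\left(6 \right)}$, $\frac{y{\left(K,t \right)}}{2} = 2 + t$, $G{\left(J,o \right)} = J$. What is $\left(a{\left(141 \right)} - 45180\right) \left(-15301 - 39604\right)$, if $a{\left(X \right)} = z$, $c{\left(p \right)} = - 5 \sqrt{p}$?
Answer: $2478850940 + 274525 \sqrt{6} \approx 2.4795 \cdot 10^{9}$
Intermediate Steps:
$y{\left(K,t \right)} = 4 + 2 t$ ($y{\left(K,t \right)} = 2 \left(2 + t\right) = 4 + 2 t$)
$z = 32 - 5 \sqrt{6}$ ($z = \left(4 + 2 \cdot 0\right) 8 - 5 \sqrt{6} = \left(4 + 0\right) 8 - 5 \sqrt{6} = 4 \cdot 8 - 5 \sqrt{6} = 32 - 5 \sqrt{6} \approx 19.753$)
$a{\left(X \right)} = 32 - 5 \sqrt{6}$
$\left(a{\left(141 \right)} - 45180\right) \left(-15301 - 39604\right) = \left(\left(32 - 5 \sqrt{6}\right) - 45180\right) \left(-15301 - 39604\right) = \left(-45148 - 5 \sqrt{6}\right) \left(-54905\right) = 2478850940 + 274525 \sqrt{6}$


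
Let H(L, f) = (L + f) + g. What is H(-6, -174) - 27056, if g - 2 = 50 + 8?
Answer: -27176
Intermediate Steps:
g = 60 (g = 2 + (50 + 8) = 2 + 58 = 60)
H(L, f) = 60 + L + f (H(L, f) = (L + f) + 60 = 60 + L + f)
H(-6, -174) - 27056 = (60 - 6 - 174) - 27056 = -120 - 27056 = -27176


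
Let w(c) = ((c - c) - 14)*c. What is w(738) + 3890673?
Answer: 3880341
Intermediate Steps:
w(c) = -14*c (w(c) = (0 - 14)*c = -14*c)
w(738) + 3890673 = -14*738 + 3890673 = -10332 + 3890673 = 3880341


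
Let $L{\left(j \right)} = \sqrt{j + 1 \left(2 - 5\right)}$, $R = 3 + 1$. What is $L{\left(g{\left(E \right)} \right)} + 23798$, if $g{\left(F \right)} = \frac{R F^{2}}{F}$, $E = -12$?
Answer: $23798 + i \sqrt{51} \approx 23798.0 + 7.1414 i$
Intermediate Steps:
$R = 4$
$g{\left(F \right)} = 4 F$ ($g{\left(F \right)} = \frac{4 F^{2}}{F} = 4 F$)
$L{\left(j \right)} = \sqrt{-3 + j}$ ($L{\left(j \right)} = \sqrt{j + 1 \left(-3\right)} = \sqrt{j - 3} = \sqrt{-3 + j}$)
$L{\left(g{\left(E \right)} \right)} + 23798 = \sqrt{-3 + 4 \left(-12\right)} + 23798 = \sqrt{-3 - 48} + 23798 = \sqrt{-51} + 23798 = i \sqrt{51} + 23798 = 23798 + i \sqrt{51}$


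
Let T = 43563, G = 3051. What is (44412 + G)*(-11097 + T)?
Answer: 1540933758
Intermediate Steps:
(44412 + G)*(-11097 + T) = (44412 + 3051)*(-11097 + 43563) = 47463*32466 = 1540933758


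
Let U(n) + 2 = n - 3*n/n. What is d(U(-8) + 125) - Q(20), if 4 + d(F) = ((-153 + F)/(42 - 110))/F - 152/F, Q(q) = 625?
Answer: -4800759/7616 ≈ -630.35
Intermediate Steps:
U(n) = -5 + n (U(n) = -2 + (n - 3*n/n) = -2 + (n - 3*1) = -2 + (n - 3) = -2 + (-3 + n) = -5 + n)
d(F) = -4 - 152/F + (9/4 - F/68)/F (d(F) = -4 + (((-153 + F)/(42 - 110))/F - 152/F) = -4 + (((-153 + F)/(-68))/F - 152/F) = -4 + (((-153 + F)*(-1/68))/F - 152/F) = -4 + ((9/4 - F/68)/F - 152/F) = -4 + (-152/F + (9/4 - F/68)/F) = -4 - 152/F + (9/4 - F/68)/F)
d(U(-8) + 125) - Q(20) = (-10183 - 273*((-5 - 8) + 125))/(68*((-5 - 8) + 125)) - 1*625 = (-10183 - 273*(-13 + 125))/(68*(-13 + 125)) - 625 = (1/68)*(-10183 - 273*112)/112 - 625 = (1/68)*(1/112)*(-10183 - 30576) - 625 = (1/68)*(1/112)*(-40759) - 625 = -40759/7616 - 625 = -4800759/7616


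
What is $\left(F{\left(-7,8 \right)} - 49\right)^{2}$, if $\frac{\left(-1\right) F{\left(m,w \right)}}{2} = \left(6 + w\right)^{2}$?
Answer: $194481$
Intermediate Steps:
$F{\left(m,w \right)} = - 2 \left(6 + w\right)^{2}$
$\left(F{\left(-7,8 \right)} - 49\right)^{2} = \left(- 2 \left(6 + 8\right)^{2} - 49\right)^{2} = \left(- 2 \cdot 14^{2} - 49\right)^{2} = \left(\left(-2\right) 196 - 49\right)^{2} = \left(-392 - 49\right)^{2} = \left(-441\right)^{2} = 194481$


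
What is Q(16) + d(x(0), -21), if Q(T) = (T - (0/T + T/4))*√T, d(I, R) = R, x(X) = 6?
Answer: 27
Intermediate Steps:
Q(T) = 3*T^(3/2)/4 (Q(T) = (T - (0 + T*(¼)))*√T = (T - (0 + T/4))*√T = (T - T/4)*√T = (3*T/4)*√T = 3*T^(3/2)/4)
Q(16) + d(x(0), -21) = 3*16^(3/2)/4 - 21 = (¾)*64 - 21 = 48 - 21 = 27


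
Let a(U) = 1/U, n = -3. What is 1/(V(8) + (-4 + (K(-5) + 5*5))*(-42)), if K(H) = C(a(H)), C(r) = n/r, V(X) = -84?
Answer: -1/1596 ≈ -0.00062657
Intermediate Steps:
C(r) = -3/r
K(H) = -3*H
1/(V(8) + (-4 + (K(-5) + 5*5))*(-42)) = 1/(-84 + (-4 + (-3*(-5) + 5*5))*(-42)) = 1/(-84 + (-4 + (15 + 25))*(-42)) = 1/(-84 + (-4 + 40)*(-42)) = 1/(-84 + 36*(-42)) = 1/(-84 - 1512) = 1/(-1596) = -1/1596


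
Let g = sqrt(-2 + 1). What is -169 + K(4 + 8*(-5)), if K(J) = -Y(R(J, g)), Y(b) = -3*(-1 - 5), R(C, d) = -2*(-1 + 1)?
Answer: -187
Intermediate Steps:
g = I (g = sqrt(-1) = I ≈ 1.0*I)
R(C, d) = 0 (R(C, d) = -2*0 = 0)
Y(b) = 18 (Y(b) = -3*(-6) = 18)
K(J) = -18 (K(J) = -1*18 = -18)
-169 + K(4 + 8*(-5)) = -169 - 18 = -187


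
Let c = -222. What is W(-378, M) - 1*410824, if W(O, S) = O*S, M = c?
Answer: -326908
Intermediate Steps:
M = -222
W(-378, M) - 1*410824 = -378*(-222) - 1*410824 = 83916 - 410824 = -326908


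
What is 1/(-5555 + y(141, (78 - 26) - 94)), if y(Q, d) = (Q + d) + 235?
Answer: -1/5221 ≈ -0.00019153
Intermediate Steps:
y(Q, d) = 235 + Q + d
1/(-5555 + y(141, (78 - 26) - 94)) = 1/(-5555 + (235 + 141 + ((78 - 26) - 94))) = 1/(-5555 + (235 + 141 + (52 - 94))) = 1/(-5555 + (235 + 141 - 42)) = 1/(-5555 + 334) = 1/(-5221) = -1/5221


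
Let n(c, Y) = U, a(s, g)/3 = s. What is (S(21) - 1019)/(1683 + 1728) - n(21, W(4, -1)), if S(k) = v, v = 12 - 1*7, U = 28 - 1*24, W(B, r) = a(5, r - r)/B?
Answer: -4886/1137 ≈ -4.2973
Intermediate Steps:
a(s, g) = 3*s
W(B, r) = 15/B (W(B, r) = (3*5)/B = 15/B)
U = 4 (U = 28 - 24 = 4)
n(c, Y) = 4
v = 5 (v = 12 - 7 = 5)
S(k) = 5
(S(21) - 1019)/(1683 + 1728) - n(21, W(4, -1)) = (5 - 1019)/(1683 + 1728) - 1*4 = -1014/3411 - 4 = -1014*1/3411 - 4 = -338/1137 - 4 = -4886/1137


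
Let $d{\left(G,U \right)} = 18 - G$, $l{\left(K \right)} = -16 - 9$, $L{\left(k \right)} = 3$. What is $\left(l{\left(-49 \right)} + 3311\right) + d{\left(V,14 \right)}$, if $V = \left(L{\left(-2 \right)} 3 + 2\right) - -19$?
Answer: $3274$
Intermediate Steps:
$l{\left(K \right)} = -25$ ($l{\left(K \right)} = -16 - 9 = -25$)
$V = 30$ ($V = \left(3 \cdot 3 + 2\right) - -19 = \left(9 + 2\right) + 19 = 11 + 19 = 30$)
$\left(l{\left(-49 \right)} + 3311\right) + d{\left(V,14 \right)} = \left(-25 + 3311\right) + \left(18 - 30\right) = 3286 + \left(18 - 30\right) = 3286 - 12 = 3274$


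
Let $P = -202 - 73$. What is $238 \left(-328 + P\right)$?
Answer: $-143514$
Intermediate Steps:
$P = -275$
$238 \left(-328 + P\right) = 238 \left(-328 - 275\right) = 238 \left(-603\right) = -143514$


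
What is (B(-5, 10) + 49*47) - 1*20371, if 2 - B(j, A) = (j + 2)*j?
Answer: -18081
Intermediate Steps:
B(j, A) = 2 - j*(2 + j) (B(j, A) = 2 - (j + 2)*j = 2 - (2 + j)*j = 2 - j*(2 + j))
(B(-5, 10) + 49*47) - 1*20371 = ((2 - 1*(-5)² - 2*(-5)) + 49*47) - 1*20371 = ((2 - 1*25 + 10) + 2303) - 20371 = ((2 - 25 + 10) + 2303) - 20371 = (-13 + 2303) - 20371 = 2290 - 20371 = -18081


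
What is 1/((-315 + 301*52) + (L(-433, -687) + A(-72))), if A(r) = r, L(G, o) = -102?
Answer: 1/15163 ≈ 6.5950e-5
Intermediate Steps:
1/((-315 + 301*52) + (L(-433, -687) + A(-72))) = 1/((-315 + 301*52) + (-102 - 72)) = 1/((-315 + 15652) - 174) = 1/(15337 - 174) = 1/15163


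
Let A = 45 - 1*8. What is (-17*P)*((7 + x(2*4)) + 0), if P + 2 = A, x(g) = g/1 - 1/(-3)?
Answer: -27370/3 ≈ -9123.3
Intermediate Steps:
x(g) = ⅓ + g (x(g) = g*1 - 1*(-⅓) = g + ⅓ = ⅓ + g)
A = 37 (A = 45 - 8 = 37)
P = 35 (P = -2 + 37 = 35)
(-17*P)*((7 + x(2*4)) + 0) = (-17*35)*((7 + (⅓ + 2*4)) + 0) = -595*((7 + (⅓ + 8)) + 0) = -595*((7 + 25/3) + 0) = -595*(46/3 + 0) = -595*46/3 = -27370/3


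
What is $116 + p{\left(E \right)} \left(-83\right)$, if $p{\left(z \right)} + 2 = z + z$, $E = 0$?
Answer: $282$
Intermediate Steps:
$p{\left(z \right)} = -2 + 2 z$ ($p{\left(z \right)} = -2 + \left(z + z\right) = -2 + 2 z$)
$116 + p{\left(E \right)} \left(-83\right) = 116 + \left(-2 + 2 \cdot 0\right) \left(-83\right) = 116 + \left(-2 + 0\right) \left(-83\right) = 116 - -166 = 116 + 166 = 282$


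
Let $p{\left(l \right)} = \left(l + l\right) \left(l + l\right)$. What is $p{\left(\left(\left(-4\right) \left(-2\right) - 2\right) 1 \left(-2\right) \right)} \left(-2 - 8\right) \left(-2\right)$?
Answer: $11520$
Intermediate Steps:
$p{\left(l \right)} = 4 l^{2}$ ($p{\left(l \right)} = 2 l 2 l = 4 l^{2}$)
$p{\left(\left(\left(-4\right) \left(-2\right) - 2\right) 1 \left(-2\right) \right)} \left(-2 - 8\right) \left(-2\right) = 4 \left(\left(\left(-4\right) \left(-2\right) - 2\right) 1 \left(-2\right)\right)^{2} \left(-2 - 8\right) \left(-2\right) = 4 \left(\left(8 - 2\right) 1 \left(-2\right)\right)^{2} \left(\left(-10\right) \left(-2\right)\right) = 4 \left(6 \cdot 1 \left(-2\right)\right)^{2} \cdot 20 = 4 \left(6 \left(-2\right)\right)^{2} \cdot 20 = 4 \left(-12\right)^{2} \cdot 20 = 4 \cdot 144 \cdot 20 = 576 \cdot 20 = 11520$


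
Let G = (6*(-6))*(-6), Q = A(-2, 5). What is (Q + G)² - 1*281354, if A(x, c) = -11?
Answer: -239329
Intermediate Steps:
Q = -11
G = 216 (G = -36*(-6) = 216)
(Q + G)² - 1*281354 = (-11 + 216)² - 1*281354 = 205² - 281354 = 42025 - 281354 = -239329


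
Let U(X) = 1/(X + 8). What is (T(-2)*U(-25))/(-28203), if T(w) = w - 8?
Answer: -10/479451 ≈ -2.0857e-5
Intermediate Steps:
T(w) = -8 + w
U(X) = 1/(8 + X)
(T(-2)*U(-25))/(-28203) = ((-8 - 2)/(8 - 25))/(-28203) = -10/(-17)*(-1/28203) = -10*(-1/17)*(-1/28203) = (10/17)*(-1/28203) = -10/479451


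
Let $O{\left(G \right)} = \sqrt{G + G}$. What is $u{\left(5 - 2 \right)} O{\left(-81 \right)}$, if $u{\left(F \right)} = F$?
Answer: $27 i \sqrt{2} \approx 38.184 i$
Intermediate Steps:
$O{\left(G \right)} = \sqrt{2} \sqrt{G}$ ($O{\left(G \right)} = \sqrt{2 G} = \sqrt{2} \sqrt{G}$)
$u{\left(5 - 2 \right)} O{\left(-81 \right)} = \left(5 - 2\right) \sqrt{2} \sqrt{-81} = 3 \sqrt{2} \cdot 9 i = 3 \cdot 9 i \sqrt{2} = 27 i \sqrt{2}$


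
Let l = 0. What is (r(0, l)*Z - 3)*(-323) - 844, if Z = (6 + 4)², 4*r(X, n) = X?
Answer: 125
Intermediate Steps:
r(X, n) = X/4
Z = 100 (Z = 10² = 100)
(r(0, l)*Z - 3)*(-323) - 844 = (((¼)*0)*100 - 3)*(-323) - 844 = (0*100 - 3)*(-323) - 844 = (0 - 3)*(-323) - 844 = -3*(-323) - 844 = 969 - 844 = 125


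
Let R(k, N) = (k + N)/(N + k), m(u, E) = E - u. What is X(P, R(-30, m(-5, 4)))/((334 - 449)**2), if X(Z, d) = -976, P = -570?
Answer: -976/13225 ≈ -0.073800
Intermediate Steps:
R(k, N) = 1 (R(k, N) = (N + k)/(N + k) = 1)
X(P, R(-30, m(-5, 4)))/((334 - 449)**2) = -976/(334 - 449)**2 = -976/((-115)**2) = -976/13225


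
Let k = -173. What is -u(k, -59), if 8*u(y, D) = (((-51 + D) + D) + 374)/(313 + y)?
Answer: -41/224 ≈ -0.18304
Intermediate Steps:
u(y, D) = (323 + 2*D)/(8*(313 + y)) (u(y, D) = ((((-51 + D) + D) + 374)/(313 + y))/8 = (((-51 + 2*D) + 374)/(313 + y))/8 = ((323 + 2*D)/(313 + y))/8 = (323 + 2*D)/(8*(313 + y)))
-u(k, -59) = -(323 + 2*(-59))/(8*(313 - 173)) = -(323 - 118)/(8*140) = -205/(8*140) = -1*41/224 = -41/224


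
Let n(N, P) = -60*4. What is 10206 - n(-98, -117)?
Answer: 10446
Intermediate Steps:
n(N, P) = -240
10206 - n(-98, -117) = 10206 - 1*(-240) = 10206 + 240 = 10446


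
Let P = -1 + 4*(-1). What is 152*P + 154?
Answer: -606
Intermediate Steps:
P = -5 (P = -1 - 4 = -5)
152*P + 154 = 152*(-5) + 154 = -760 + 154 = -606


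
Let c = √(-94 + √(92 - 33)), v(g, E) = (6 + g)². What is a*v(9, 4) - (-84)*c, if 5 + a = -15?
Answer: -4500 + 84*I*√(94 - √59) ≈ -4500.0 + 780.43*I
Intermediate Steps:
a = -20 (a = -5 - 15 = -20)
c = √(-94 + √59) ≈ 9.2908*I
a*v(9, 4) - (-84)*c = -20*(6 + 9)² - (-84)*√(-94 + √59) = -20*15² + 84*√(-94 + √59) = -20*225 + 84*√(-94 + √59) = -4500 + 84*√(-94 + √59)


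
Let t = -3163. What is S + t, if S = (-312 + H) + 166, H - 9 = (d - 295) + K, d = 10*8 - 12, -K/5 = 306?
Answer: -5057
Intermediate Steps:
K = -1530 (K = -5*306 = -1530)
d = 68 (d = 80 - 12 = 68)
H = -1748 (H = 9 + ((68 - 295) - 1530) = 9 + (-227 - 1530) = 9 - 1757 = -1748)
S = -1894 (S = (-312 - 1748) + 166 = -2060 + 166 = -1894)
S + t = -1894 - 3163 = -5057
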